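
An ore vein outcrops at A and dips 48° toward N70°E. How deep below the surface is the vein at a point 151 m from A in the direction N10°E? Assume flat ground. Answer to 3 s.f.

83.9 m

The hole lies 60° from the dip direction, so the down-dip offset is 151 × cos 60° = 75.50 m.
Depth = down-dip offset × tan(dip) = 75.50 × tan 48° = 75.50 × 1.1106
Depth = 83.85 m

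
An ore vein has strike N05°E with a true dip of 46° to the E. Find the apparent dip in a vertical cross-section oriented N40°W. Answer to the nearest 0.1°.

Angle between strike (N05°E) and section (N40°W): β = 45°.
tan(apparent dip) = tan 46° · sin 45° = 0.7322
α = arctan(0.7322) = 36.21°

36.2°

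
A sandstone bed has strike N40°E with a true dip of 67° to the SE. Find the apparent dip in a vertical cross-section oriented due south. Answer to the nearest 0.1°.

The section lies 40° from the strike.
tan(apparent dip) = tan 67° · sin 40° = 1.5143
apparent dip = arctan 1.5143 = 56.56°

56.6°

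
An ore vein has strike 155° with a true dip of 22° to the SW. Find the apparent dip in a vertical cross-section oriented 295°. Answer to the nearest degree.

15°

Angle between strike (155°) and section (295°): β = 40°.
tan α = tan 22° × sin 40° = 0.4040 × 0.6428 = 0.2597
α = arctan(0.2597) = 14.56°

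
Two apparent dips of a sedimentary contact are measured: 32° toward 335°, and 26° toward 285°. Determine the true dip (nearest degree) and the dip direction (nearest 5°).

true dip 32°, dip direction 325°

Each apparent-dip line lies in the plane. As unit vectors (x east, y north, z up), v₁ plunges 32°→335° and v₂ plunges 26°→285°.
Cross product v₁ × v₂ gives the pole to the plane: n ∝ (-0.214, 0.303, 0.584).
tan δ = √(n_x²+n_y²)/n_z = 0.371/0.584, so δ = 32.4°.
The horizontal component of n points toward azimuth atan2(n_x, n_y) = 325°, the dip direction.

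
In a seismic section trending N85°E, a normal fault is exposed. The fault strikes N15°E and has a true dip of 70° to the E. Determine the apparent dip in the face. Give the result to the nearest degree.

The strike is N15°E and the section trends N85°E; the acute angle between them is β = 70°.
tan α = tan 70° × sin 70° = 2.7475 × 0.9397 = 2.5818
α = arctan(2.5818) = 68.83°

69°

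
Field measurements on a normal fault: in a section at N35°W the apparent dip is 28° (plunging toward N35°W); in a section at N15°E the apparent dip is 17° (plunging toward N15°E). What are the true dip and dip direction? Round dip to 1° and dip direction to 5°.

true dip 28°, dip direction 320°

Represent each trace as a vector plunging at its apparent dip toward its trend (east-north-up frame): v₁ = (-0.506, 0.723, -0.469), v₂ = (0.248, 0.924, -0.292).
Cross product v₁ × v₂ gives the pole to the plane: n ∝ (-0.222, 0.264, 0.647).
Dip δ = arctan(|n_h|/n_z) = arctan(0.345/0.647) = 28.1°.
Dip direction = atan2(-0.222, 0.264) = 320° (azimuth of n's horizontal projection).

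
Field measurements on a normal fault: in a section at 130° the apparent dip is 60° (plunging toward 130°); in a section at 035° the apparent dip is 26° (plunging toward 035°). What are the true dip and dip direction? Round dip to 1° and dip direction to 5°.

Each apparent-dip line lies in the plane. As unit vectors (x east, y north, z up), v₁ plunges 60°→130° and v₂ plunges 26°→035°.
n = v₁ × v₂ = (0.779, -0.279, 0.448) (taken with n_z > 0).
tan δ = √(n_x²+n_y²)/n_z = 0.827/0.448, so δ = 61.6°.
The horizontal component of n points toward azimuth atan2(n_x, n_y) = 110°, the dip direction.

true dip 62°, dip direction 110°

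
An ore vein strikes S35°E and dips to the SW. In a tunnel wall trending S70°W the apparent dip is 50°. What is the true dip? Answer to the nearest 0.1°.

51.0°

The section is 75° from the strike.
tan(true dip) = tan 50° / sin 75° = 1.2338
δ = arctan(1.2338) = 50.97°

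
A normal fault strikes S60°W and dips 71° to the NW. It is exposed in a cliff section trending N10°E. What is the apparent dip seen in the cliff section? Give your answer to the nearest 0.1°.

The strike is S60°W and the section trends N10°E; the acute angle between them is β = 50°.
tan(apparent dip) = tan 71° · sin 50° = 2.2248
α = arctan(2.2248) = 65.80°

65.8°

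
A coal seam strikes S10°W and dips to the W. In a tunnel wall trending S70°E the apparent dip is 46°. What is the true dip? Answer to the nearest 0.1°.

β = acute angle between strike S10°W and section S70°E = 80°.
tan δ = tan α / sin β = tan 46° / sin 80° = 1.0355 / 0.9848 = 1.0515
true dip = arctan 1.0515 = 46.44°

46.4°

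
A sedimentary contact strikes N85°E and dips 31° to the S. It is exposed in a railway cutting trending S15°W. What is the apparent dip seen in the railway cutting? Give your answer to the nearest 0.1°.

The section lies 70° from the strike.
tan(apparent dip) = tan 31° · sin 70° = 0.5646
α = arctan(0.5646) = 29.45°

29.5°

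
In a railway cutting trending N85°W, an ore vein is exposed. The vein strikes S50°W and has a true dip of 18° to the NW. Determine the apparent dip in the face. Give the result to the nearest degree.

13°

The strike is S50°W and the section trends N85°W; the acute angle between them is β = 45°.
tan α = tan 18° × sin 45° = 0.3249 × 0.7071 = 0.2298
α = arctan(0.2298) = 12.94°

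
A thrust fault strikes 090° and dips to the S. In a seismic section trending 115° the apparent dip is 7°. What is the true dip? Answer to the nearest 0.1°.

β = acute angle between strike 090° and section 115° = 25°.
tan(true dip) = tan 7° / sin 25° = 0.2905
δ = arctan(0.2905) = 16.20°

16.2°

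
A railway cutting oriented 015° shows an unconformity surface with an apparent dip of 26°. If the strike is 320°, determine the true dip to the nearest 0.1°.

β = acute angle between strike 320° and section 015° = 55°.
tan(true dip) = tan 26° / sin 55° = 0.5954
δ = arctan(0.5954) = 30.77°

30.8°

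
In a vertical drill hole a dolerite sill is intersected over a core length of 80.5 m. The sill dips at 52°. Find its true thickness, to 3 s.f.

49.6 m

True thickness t = h · cos(dip) = 80.5 × cos 52°
t = 80.5 × 0.6157 = 49.561 m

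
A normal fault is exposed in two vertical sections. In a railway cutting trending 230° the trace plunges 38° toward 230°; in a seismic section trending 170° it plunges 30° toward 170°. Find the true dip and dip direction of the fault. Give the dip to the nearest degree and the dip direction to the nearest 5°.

Represent each trace as a vector plunging at its apparent dip toward its trend (east-north-up frame): v₁ = (-0.604, -0.507, -0.616), v₂ = (0.150, -0.853, -0.500).
n = v₁ × v₂ = (-0.272, -0.394, 0.591) (taken with n_z > 0).
tan δ = √(n_x²+n_y²)/n_z = 0.479/0.591, so δ = 39.0°.
Dip direction = atan2(-0.272, -0.394) = 215° (azimuth of n's horizontal projection).

true dip 39°, dip direction 215°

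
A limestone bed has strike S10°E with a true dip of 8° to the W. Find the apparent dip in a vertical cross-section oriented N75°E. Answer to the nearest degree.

The strike is S10°E and the section trends N75°E; the acute angle between them is β = 85°.
tan α = tan 8° × sin 85° = 0.1405 × 0.9962 = 0.1400
apparent dip = arctan 0.1400 = 7.97°

8°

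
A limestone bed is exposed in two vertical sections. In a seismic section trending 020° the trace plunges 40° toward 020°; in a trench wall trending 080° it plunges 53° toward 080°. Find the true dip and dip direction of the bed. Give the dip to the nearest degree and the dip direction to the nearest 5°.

true dip 53°, dip direction 070°

Each apparent-dip line lies in the plane. As unit vectors (x east, y north, z up), v₁ plunges 40°→020° and v₂ plunges 53°→080°.
n = v₁ × v₂ = (0.508, 0.172, 0.399) (taken with n_z > 0).
tan δ = √(n_x²+n_y²)/n_z = 0.536/0.399, so δ = 53.3°.
Dip direction = atan2(0.508, 0.172) = 71° (azimuth of n's horizontal projection).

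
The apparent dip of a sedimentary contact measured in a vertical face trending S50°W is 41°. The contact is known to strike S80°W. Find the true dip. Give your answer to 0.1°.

60.1°

β = acute angle between strike S80°W and section S50°W = 30°.
tan(true dip) = tan 41° / sin 30° = 1.7386
δ = arctan(1.7386) = 60.09°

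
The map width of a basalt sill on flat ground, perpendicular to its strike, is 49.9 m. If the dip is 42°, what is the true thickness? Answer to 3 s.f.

33.4 m

True thickness t = w · sin(dip) = 49.9 × sin 42°
t = 49.9 × 0.6691 = 33.390 m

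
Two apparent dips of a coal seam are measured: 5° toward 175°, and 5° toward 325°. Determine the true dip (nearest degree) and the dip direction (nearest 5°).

true dip 19°, dip direction 250°

The two traces are lines in the plane: v₁ = (sin 175°·cos 5°, cos 175°·cos 5°, −sin 5°), v₂ = (sin 325°·cos 5°, cos 325°·cos 5°, −sin 5°).
Cross product v₁ × v₂ gives the pole to the plane: n ∝ (-0.158, -0.057, 0.496).
Dip δ = arctan(|n_h|/n_z) = arctan(0.168/0.496) = 18.7°.
The horizontal component of n points toward azimuth atan2(n_x, n_y) = 250°, the dip direction.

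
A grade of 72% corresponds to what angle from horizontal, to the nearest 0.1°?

tan θ = 72/100 = 0.7200
θ = arctan(0.7200) = 35.75°

35.8°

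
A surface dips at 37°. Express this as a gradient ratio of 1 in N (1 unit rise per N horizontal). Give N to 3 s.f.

1 in 1.33

1 : N means tan θ = 1/N, so N = 1/tan 37° = 1/0.7536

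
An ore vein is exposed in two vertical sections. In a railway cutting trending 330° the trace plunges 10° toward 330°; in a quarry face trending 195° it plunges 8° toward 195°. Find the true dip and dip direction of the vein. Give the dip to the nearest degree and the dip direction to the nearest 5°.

The two traces are lines in the plane: v₁ = (sin 330°·cos 10°, cos 330°·cos 10°, −sin 10°), v₂ = (sin 195°·cos 8°, cos 195°·cos 8°, −sin 8°).
n = v₁ × v₂ = (-0.285, -0.024, 0.690) (taken with n_z > 0).
Dip δ = arctan(|n_h|/n_z) = arctan(0.286/0.690) = 22.5°.
Dip direction = atan2(-0.285, -0.024) = 265° (azimuth of n's horizontal projection).

true dip 23°, dip direction 265°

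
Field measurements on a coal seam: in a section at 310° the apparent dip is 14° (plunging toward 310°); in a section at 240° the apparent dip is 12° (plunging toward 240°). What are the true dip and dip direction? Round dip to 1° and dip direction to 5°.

true dip 16°, dip direction 280°

The two traces are lines in the plane: v₁ = (sin 310°·cos 14°, cos 310°·cos 14°, −sin 14°), v₂ = (sin 240°·cos 12°, cos 240°·cos 12°, −sin 12°).
n = v₁ × v₂ = (-0.248, 0.050, 0.892) (taken with n_z > 0).
tan δ = √(n_x²+n_y²)/n_z = 0.253/0.892, so δ = 15.8°.
The horizontal component of n points toward azimuth atan2(n_x, n_y) = 281°, the dip direction.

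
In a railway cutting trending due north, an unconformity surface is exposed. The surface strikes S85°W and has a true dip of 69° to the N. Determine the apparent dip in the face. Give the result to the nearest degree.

69°

The section lies 85° from the strike.
tan(apparent dip) = tan 69° · sin 85° = 2.5952
apparent dip = arctan 2.5952 = 68.93°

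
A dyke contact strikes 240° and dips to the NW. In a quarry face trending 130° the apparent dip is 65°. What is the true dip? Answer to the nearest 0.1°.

66.3°

β = acute angle between strike 240° and section 130° = 70°.
tan(true dip) = tan 65° / sin 70° = 2.2821
true dip = arctan 2.2821 = 66.34°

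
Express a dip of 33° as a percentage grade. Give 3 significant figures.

64.9%

grade % = 100 × tan 33° = 100 × 0.6494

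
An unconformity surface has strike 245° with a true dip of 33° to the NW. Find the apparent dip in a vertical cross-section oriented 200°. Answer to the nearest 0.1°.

24.7°

The section lies 45° from the strike.
tan(apparent dip) = tan 33° · sin 45° = 0.4592
apparent dip = arctan 0.4592 = 24.66°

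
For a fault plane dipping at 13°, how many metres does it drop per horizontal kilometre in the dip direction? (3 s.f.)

231 m

drop per km = 1000 × tan 13° = 1000 × 0.2309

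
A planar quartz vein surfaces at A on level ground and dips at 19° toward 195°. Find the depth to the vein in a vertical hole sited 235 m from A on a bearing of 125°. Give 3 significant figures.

The hole lies 70° from the dip direction, so the down-dip offset is 235 × cos 70° = 80.37 m.
Depth = down-dip offset × tan(dip) = 80.37 × tan 19° = 80.37 × 0.3443
Depth = 27.68 m

27.7 m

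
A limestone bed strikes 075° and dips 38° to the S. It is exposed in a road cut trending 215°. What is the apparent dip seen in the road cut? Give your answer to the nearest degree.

27°

Angle between strike (075°) and section (215°): β = 40°.
tan α = tan 38° × sin 40° = 0.7813 × 0.6428 = 0.5022
α = arctan(0.5022) = 26.67°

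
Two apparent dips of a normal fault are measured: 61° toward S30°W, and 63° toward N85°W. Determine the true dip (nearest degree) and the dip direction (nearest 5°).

true dip 66°, dip direction 245°

Each apparent-dip line lies in the plane. As unit vectors (x east, y north, z up), v₁ plunges 61°→S30°W and v₂ plunges 63°→N85°W.
The plane normal is n = v₁ × v₂ ∝ (-0.409, -0.180, 0.199).
tan δ = √(n_x²+n_y²)/n_z = 0.446/0.199, so δ = 65.9°.
Dip direction = azimuth of (n_x, n_y) = atan2(-0.409, -0.180) = 246°.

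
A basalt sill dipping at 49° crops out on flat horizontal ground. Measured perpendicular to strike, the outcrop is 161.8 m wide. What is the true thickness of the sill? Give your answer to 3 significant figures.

True thickness t = w · sin(dip) = 161.8 × sin 49°
t = 161.8 × 0.7547 = 122.112 m

122 m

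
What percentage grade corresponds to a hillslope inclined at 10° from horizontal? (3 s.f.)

17.6%

grade % = 100 × tan 10° = 100 × 0.1763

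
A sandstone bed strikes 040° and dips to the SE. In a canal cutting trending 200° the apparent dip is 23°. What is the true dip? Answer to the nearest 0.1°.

51.1°

β = acute angle between strike 040° and section 200° = 20°.
tan δ = tan α / sin β = tan 23° / sin 20° = 0.4245 / 0.3420 = 1.2411
true dip = arctan 1.2411 = 51.14°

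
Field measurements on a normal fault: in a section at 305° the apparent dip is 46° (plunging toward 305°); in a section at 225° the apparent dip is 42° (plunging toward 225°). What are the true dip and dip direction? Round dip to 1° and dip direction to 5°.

Each apparent-dip line lies in the plane. As unit vectors (x east, y north, z up), v₁ plunges 46°→305° and v₂ plunges 42°→225°.
The plane normal is n = v₁ × v₂ ∝ (-0.645, -0.003, 0.508).
tan δ = √(n_x²+n_y²)/n_z = 0.645/0.508, so δ = 51.7°.
The horizontal component of n points toward azimuth atan2(n_x, n_y) = 270°, the dip direction.

true dip 52°, dip direction 270°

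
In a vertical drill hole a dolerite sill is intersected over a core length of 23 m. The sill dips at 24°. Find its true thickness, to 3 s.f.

21.0 m

True thickness t = h · cos(dip) = 23 × cos 24°
t = 23 × 0.9135 = 21.012 m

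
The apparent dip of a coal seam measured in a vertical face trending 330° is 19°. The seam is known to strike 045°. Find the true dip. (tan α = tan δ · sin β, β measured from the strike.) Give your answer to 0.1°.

19.6°

The section is 75° from the strike.
tan(true dip) = tan 19° / sin 75° = 0.3565
δ = arctan(0.3565) = 19.62°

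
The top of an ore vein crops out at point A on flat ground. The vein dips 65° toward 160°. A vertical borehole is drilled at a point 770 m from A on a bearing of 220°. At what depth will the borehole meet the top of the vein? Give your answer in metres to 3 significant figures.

826 m

The hole lies 60° from the dip direction, so the down-dip offset is 770 × cos 60° = 385.00 m.
Depth = down-dip offset × tan(dip) = 385.00 × tan 65° = 385.00 × 2.1445
Depth = 825.64 m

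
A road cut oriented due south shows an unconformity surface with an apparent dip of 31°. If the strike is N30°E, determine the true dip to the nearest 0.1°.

β = acute angle between strike N30°E and section due south = 30°.
tan δ = tan α / sin β = tan 31° / sin 30° = 0.6009 / 0.5000 = 1.2017
true dip = arctan 1.2017 = 50.23°

50.2°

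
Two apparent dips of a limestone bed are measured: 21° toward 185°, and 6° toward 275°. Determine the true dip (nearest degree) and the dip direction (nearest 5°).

true dip 22°, dip direction 200°

Represent each trace as a vector plunging at its apparent dip toward its trend (east-north-up frame): v₁ = (-0.081, -0.930, -0.358), v₂ = (-0.991, 0.087, -0.105).
Cross product v₁ × v₂ gives the pole to the plane: n ∝ (-0.128, -0.347, 0.928).
tan δ = √(n_x²+n_y²)/n_z = 0.370/0.928, so δ = 21.7°.
Dip direction = azimuth of (n_x, n_y) = atan2(-0.128, -0.347) = 200°.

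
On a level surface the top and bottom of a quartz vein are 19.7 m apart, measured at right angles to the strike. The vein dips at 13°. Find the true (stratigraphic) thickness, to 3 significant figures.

4.43 m

True thickness t = w · sin(dip) = 19.7 × sin 13°
t = 19.7 × 0.2250 = 4.432 m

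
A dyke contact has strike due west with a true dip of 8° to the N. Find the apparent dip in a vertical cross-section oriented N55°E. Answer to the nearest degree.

Angle between strike (due west) and section (N55°E): β = 35°.
tan(apparent dip) = tan 8° · sin 35° = 0.0806
apparent dip = arctan 0.0806 = 4.61°

5°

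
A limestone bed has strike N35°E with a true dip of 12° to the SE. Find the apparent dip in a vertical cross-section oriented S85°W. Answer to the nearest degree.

The section lies 50° from the strike.
tan(apparent dip) = tan 12° · sin 50° = 0.1628
apparent dip = arctan 0.1628 = 9.25°

9°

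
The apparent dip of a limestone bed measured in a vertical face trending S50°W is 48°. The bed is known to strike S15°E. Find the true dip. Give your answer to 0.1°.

50.8°

The section is 65° from the strike.
tan(true dip) = tan 48° / sin 65° = 1.2254
δ = arctan(1.2254) = 50.78°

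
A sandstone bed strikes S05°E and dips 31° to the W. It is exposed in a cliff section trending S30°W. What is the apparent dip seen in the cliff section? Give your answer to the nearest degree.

19°

The strike is S05°E and the section trends S30°W; the acute angle between them is β = 35°.
tan α = tan 31° × sin 35° = 0.6009 × 0.5736 = 0.3446
α = arctan(0.3446) = 19.02°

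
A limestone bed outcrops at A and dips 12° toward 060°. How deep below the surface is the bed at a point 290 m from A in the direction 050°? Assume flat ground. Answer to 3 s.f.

60.7 m

The hole lies 10° from the dip direction, so the down-dip offset is 290 × cos 10° = 285.59 m.
Depth = down-dip offset × tan(dip) = 285.59 × tan 12° = 285.59 × 0.2126
Depth = 60.70 m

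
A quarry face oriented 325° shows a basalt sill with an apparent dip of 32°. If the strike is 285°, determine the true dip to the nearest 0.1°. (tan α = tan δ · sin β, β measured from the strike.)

44.2°

β = acute angle between strike 285° and section 325° = 40°.
tan δ = tan α / sin β = tan 32° / sin 40° = 0.6249 / 0.6428 = 0.9721
δ = arctan(0.9721) = 44.19°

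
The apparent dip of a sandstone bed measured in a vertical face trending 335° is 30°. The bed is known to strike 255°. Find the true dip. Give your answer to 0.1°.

30.4°

β = acute angle between strike 255° and section 335° = 80°.
tan(true dip) = tan 30° / sin 80° = 0.5863
δ = arctan(0.5863) = 30.38°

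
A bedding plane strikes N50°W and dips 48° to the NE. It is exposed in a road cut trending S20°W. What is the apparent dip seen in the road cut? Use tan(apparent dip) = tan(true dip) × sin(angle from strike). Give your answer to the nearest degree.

The section lies 70° from the strike.
tan(apparent dip) = tan 48° · sin 70° = 1.0436
α = arctan(1.0436) = 46.22°

46°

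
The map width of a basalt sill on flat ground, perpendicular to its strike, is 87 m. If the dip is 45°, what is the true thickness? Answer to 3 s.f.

61.5 m

True thickness t = w · sin(dip) = 87 × sin 45°
t = 87 × 0.7071 = 61.518 m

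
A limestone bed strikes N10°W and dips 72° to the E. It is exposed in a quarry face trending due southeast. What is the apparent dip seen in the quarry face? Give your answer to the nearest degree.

60°

The strike is N10°W and the section trends due southeast; the acute angle between them is β = 35°.
tan(apparent dip) = tan 72° · sin 35° = 1.7653
α = arctan(1.7653) = 60.47°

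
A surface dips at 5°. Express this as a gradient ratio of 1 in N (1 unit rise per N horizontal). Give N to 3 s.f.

1 in 11.4

1 : N means tan θ = 1/N, so N = 1/tan 5° = 1/0.0875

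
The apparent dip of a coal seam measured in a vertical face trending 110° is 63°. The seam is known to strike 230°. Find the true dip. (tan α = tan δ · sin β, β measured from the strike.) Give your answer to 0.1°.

β = acute angle between strike 230° and section 110° = 60°.
tan δ = tan α / sin β = tan 63° / sin 60° = 1.9626 / 0.8660 = 2.2662
δ = arctan(2.2662) = 66.19°

66.2°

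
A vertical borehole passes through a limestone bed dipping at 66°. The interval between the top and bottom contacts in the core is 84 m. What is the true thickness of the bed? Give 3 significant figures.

True thickness t = h · cos(dip) = 84 × cos 66°
t = 84 × 0.4067 = 34.166 m

34.2 m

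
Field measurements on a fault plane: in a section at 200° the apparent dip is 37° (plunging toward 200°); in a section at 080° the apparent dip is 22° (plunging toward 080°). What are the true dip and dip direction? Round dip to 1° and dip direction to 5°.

Each apparent-dip line lies in the plane. As unit vectors (x east, y north, z up), v₁ plunges 37°→200° and v₂ plunges 22°→080°.
Cross product v₁ × v₂ gives the pole to the plane: n ∝ (0.378, -0.652, 0.641).
tan δ = √(n_x²+n_y²)/n_z = 0.754/0.641, so δ = 49.6°.
Dip direction = azimuth of (n_x, n_y) = atan2(0.378, -0.652) = 150°.

true dip 50°, dip direction 150°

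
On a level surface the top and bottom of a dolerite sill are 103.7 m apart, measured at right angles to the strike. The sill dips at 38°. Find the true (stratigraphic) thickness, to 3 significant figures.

True thickness t = w · sin(dip) = 103.7 × sin 38°
t = 103.7 × 0.6157 = 63.844 m

63.8 m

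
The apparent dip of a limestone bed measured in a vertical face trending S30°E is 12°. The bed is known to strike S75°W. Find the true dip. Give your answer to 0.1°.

β = acute angle between strike S75°W and section S30°E = 75°.
tan(true dip) = tan 12° / sin 75° = 0.2201
δ = arctan(0.2201) = 12.41°

12.4°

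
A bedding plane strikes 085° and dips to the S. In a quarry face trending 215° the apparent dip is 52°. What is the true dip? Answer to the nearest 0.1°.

59.1°

β = acute angle between strike 085° and section 215° = 50°.
tan(true dip) = tan 52° / sin 50° = 1.6708
true dip = arctan 1.6708 = 59.10°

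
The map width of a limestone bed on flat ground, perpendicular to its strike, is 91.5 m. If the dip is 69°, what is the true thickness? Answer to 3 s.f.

85.4 m

True thickness t = w · sin(dip) = 91.5 × sin 69°
t = 91.5 × 0.9336 = 85.423 m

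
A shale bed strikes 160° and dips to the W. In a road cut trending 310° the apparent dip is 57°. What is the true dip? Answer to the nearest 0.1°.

72.0°

The section is 30° from the strike.
tan δ = tan α / sin β = tan 57° / sin 30° = 1.5399 / 0.5000 = 3.0797
δ = arctan(3.0797) = 72.01°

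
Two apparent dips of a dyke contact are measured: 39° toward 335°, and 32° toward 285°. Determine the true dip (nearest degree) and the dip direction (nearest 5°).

The two traces are lines in the plane: v₁ = (sin 335°·cos 39°, cos 335°·cos 39°, −sin 39°), v₂ = (sin 285°·cos 32°, cos 285°·cos 32°, −sin 32°).
The plane normal is n = v₁ × v₂ ∝ (-0.235, 0.341, 0.505).
tan δ = √(n_x²+n_y²)/n_z = 0.415/0.505, so δ = 39.4°.
Dip direction = atan2(-0.235, 0.341) = 325° (azimuth of n's horizontal projection).

true dip 39°, dip direction 325°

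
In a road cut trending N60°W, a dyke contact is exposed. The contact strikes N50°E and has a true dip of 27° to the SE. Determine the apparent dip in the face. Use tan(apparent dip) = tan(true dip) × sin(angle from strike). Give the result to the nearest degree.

The section lies 70° from the strike.
tan α = tan 27° × sin 70° = 0.5095 × 0.9397 = 0.4788
α = arctan(0.4788) = 25.58°

26°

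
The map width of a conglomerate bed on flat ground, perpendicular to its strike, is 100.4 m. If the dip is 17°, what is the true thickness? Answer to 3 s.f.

29.4 m

True thickness t = w · sin(dip) = 100.4 × sin 17°
t = 100.4 × 0.2924 = 29.354 m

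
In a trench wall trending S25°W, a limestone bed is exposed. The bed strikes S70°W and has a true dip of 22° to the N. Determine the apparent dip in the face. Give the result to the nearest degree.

16°

Angle between strike (S70°W) and section (S25°W): β = 45°.
tan(apparent dip) = tan 22° · sin 45° = 0.2857
apparent dip = arctan 0.2857 = 15.94°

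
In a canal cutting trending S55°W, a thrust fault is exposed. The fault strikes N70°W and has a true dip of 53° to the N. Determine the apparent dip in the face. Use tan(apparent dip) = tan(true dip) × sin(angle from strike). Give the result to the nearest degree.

47°

The section lies 55° from the strike.
tan(apparent dip) = tan 53° · sin 55° = 1.0871
apparent dip = arctan 1.0871 = 47.39°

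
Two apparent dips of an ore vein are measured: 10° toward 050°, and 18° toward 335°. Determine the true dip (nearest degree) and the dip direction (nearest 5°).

true dip 19°, dip direction 350°

The two traces are lines in the plane: v₁ = (sin 50°·cos 10°, cos 50°·cos 10°, −sin 10°), v₂ = (sin 335°·cos 18°, cos 335°·cos 18°, −sin 18°).
The plane normal is n = v₁ × v₂ ∝ (-0.046, 0.303, 0.905).
Dip δ = arctan(|n_h|/n_z) = arctan(0.306/0.905) = 18.7°.
Dip direction = azimuth of (n_x, n_y) = atan2(-0.046, 0.303) = 351°.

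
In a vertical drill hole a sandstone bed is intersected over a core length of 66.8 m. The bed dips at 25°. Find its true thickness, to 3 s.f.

True thickness t = h · cos(dip) = 66.8 × cos 25°
t = 66.8 × 0.9063 = 60.541 m

60.5 m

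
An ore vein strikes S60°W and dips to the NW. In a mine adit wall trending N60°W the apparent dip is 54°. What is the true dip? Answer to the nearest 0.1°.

57.8°

The section is 60° from the strike.
tan δ = tan α / sin β = tan 54° / sin 60° = 1.3764 / 0.8660 = 1.5893
δ = arctan(1.5893) = 57.82°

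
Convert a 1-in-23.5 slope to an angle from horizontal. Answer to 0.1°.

tan θ = 1/23.5 = 0.0426
θ = arctan(0.0426) = 2.44°

2.4°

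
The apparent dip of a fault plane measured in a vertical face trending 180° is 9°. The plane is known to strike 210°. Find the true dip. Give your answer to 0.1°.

β = acute angle between strike 210° and section 180° = 30°.
tan(true dip) = tan 9° / sin 30° = 0.3168
δ = arctan(0.3168) = 17.58°

17.6°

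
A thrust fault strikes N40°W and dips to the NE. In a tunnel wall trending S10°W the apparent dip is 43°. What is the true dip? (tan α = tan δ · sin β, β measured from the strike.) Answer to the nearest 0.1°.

The section is 50° from the strike.
tan δ = tan α / sin β = tan 43° / sin 50° = 0.9325 / 0.7660 = 1.2173
δ = arctan(1.2173) = 50.60°

50.6°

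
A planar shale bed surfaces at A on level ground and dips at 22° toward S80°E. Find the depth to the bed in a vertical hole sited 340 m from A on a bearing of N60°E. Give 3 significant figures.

The hole lies 40° from the dip direction, so the down-dip offset is 340 × cos 40° = 260.46 m.
Depth = down-dip offset × tan(dip) = 260.46 × tan 22° = 260.46 × 0.4040
Depth = 105.23 m

105 m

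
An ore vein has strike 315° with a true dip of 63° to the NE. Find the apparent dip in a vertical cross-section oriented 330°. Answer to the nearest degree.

The strike is 315° and the section trends 330°; the acute angle between them is β = 15°.
tan α = tan 63° × sin 15° = 1.9626 × 0.2588 = 0.5080
α = arctan(0.5080) = 26.93°

27°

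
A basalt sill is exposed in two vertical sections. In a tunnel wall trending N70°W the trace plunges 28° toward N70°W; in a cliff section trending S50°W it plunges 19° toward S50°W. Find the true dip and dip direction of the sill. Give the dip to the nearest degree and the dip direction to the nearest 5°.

true dip 28°, dip direction 280°

Each apparent-dip line lies in the plane. As unit vectors (x east, y north, z up), v₁ plunges 28°→N70°W and v₂ plunges 19°→S50°W.
Cross product v₁ × v₂ gives the pole to the plane: n ∝ (-0.384, 0.070, 0.723).
Dip δ = arctan(|n_h|/n_z) = arctan(0.390/0.723) = 28.3°.
Dip direction = azimuth of (n_x, n_y) = atan2(-0.384, 0.070) = 280°.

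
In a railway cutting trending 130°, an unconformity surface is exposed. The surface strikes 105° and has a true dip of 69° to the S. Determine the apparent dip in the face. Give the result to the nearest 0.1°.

The section lies 25° from the strike.
tan α = tan 69° × sin 25° = 2.6051 × 0.4226 = 1.1010
α = arctan(1.1010) = 47.75°

47.8°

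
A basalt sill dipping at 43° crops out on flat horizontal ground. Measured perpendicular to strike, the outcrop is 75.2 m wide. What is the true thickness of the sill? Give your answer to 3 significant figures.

True thickness t = w · sin(dip) = 75.2 × sin 43°
t = 75.2 × 0.6820 = 51.286 m

51.3 m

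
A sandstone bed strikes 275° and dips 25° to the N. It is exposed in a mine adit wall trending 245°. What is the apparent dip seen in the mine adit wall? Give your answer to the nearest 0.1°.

13.1°

The section lies 30° from the strike.
tan α = tan 25° × sin 30° = 0.4663 × 0.5000 = 0.2332
apparent dip = arctan 0.2332 = 13.12°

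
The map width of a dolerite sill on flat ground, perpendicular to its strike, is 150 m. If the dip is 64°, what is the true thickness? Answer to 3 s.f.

135 m

True thickness t = w · sin(dip) = 150 × sin 64°
t = 150 × 0.8988 = 134.819 m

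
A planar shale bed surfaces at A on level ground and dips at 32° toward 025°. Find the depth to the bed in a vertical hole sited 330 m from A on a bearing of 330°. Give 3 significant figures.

118 m

The hole lies 55° from the dip direction, so the down-dip offset is 330 × cos 55° = 189.28 m.
Depth = down-dip offset × tan(dip) = 189.28 × tan 32° = 189.28 × 0.6249
Depth = 118.28 m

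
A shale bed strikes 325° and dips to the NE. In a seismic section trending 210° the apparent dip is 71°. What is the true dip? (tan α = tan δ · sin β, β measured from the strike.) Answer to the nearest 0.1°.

The section is 65° from the strike.
tan δ = tan α / sin β = tan 71° / sin 65° = 2.9042 / 0.9063 = 3.2044
δ = arctan(3.2044) = 72.67°

72.7°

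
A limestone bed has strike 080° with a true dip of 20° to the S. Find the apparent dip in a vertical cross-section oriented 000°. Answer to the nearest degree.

The section lies 80° from the strike.
tan α = tan 20° × sin 80° = 0.3640 × 0.9848 = 0.3584
α = arctan(0.3584) = 19.72°

20°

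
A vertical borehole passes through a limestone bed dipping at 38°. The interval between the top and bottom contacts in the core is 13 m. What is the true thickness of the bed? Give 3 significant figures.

True thickness t = h · cos(dip) = 13 × cos 38°
t = 13 × 0.7880 = 10.244 m

10.2 m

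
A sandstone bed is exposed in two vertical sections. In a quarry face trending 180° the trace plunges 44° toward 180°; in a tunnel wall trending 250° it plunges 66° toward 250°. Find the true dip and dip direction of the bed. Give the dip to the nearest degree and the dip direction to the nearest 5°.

The two traces are lines in the plane: v₁ = (sin 180°·cos 44°, cos 180°·cos 44°, −sin 44°), v₂ = (sin 250°·cos 66°, cos 250°·cos 66°, −sin 66°).
The plane normal is n = v₁ × v₂ ∝ (-0.561, -0.266, 0.275).
Dip δ = arctan(|n_h|/n_z) = arctan(0.620/0.275) = 66.1°.
The horizontal component of n points toward azimuth atan2(n_x, n_y) = 245°, the dip direction.

true dip 66°, dip direction 245°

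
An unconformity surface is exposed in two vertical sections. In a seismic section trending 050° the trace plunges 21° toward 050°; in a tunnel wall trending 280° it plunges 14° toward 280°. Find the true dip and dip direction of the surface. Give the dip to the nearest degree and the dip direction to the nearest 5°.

true dip 37°, dip direction 350°

The two traces are lines in the plane: v₁ = (sin 50°·cos 21°, cos 50°·cos 21°, −sin 21°), v₂ = (sin 280°·cos 14°, cos 280°·cos 14°, −sin 14°).
Cross product v₁ × v₂ gives the pole to the plane: n ∝ (-0.085, 0.515, 0.694).
Dip δ = arctan(|n_h|/n_z) = arctan(0.522/0.694) = 37.0°.
The horizontal component of n points toward azimuth atan2(n_x, n_y) = 351°, the dip direction.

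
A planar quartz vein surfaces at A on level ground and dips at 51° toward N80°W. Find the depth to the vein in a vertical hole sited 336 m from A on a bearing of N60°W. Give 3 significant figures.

The hole lies 20° from the dip direction, so the down-dip offset is 336 × cos 20° = 315.74 m.
Depth = down-dip offset × tan(dip) = 315.74 × tan 51° = 315.74 × 1.2349
Depth = 389.90 m

390 m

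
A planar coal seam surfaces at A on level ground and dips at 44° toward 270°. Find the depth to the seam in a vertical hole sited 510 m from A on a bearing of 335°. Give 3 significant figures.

The hole lies 65° from the dip direction, so the down-dip offset is 510 × cos 65° = 215.54 m.
Depth = down-dip offset × tan(dip) = 215.54 × tan 44° = 215.54 × 0.9657
Depth = 208.14 m

208 m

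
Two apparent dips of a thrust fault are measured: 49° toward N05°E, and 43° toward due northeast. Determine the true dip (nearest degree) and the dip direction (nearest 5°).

Represent each trace as a vector plunging at its apparent dip toward its trend (east-north-up frame): v₁ = (0.057, 0.654, -0.755), v₂ = (0.517, 0.517, -0.682).
Cross product v₁ × v₂ gives the pole to the plane: n ∝ (0.055, 0.351, 0.308).
True dip = arccos(n_z / |n|) = arccos(0.6552) = 49.1°.
The horizontal component of n points toward azimuth atan2(n_x, n_y) = 9°, the dip direction.

true dip 49°, dip direction 010°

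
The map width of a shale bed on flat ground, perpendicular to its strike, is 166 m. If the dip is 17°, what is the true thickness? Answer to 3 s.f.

48.5 m

True thickness t = w · sin(dip) = 166 × sin 17°
t = 166 × 0.2924 = 48.534 m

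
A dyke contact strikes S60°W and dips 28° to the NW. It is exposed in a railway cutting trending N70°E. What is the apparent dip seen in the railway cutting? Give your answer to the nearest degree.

5°

The section lies 10° from the strike.
tan α = tan 28° × sin 10° = 0.5317 × 0.1736 = 0.0923
apparent dip = arctan 0.0923 = 5.28°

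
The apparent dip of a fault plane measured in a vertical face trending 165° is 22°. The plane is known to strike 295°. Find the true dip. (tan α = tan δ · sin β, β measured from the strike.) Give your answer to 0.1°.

27.8°

The section is 50° from the strike.
tan(true dip) = tan 22° / sin 50° = 0.5274
δ = arctan(0.5274) = 27.81°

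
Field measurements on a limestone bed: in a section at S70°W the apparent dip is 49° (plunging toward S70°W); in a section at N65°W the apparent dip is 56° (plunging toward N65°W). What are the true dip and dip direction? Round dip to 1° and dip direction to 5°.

Each apparent-dip line lies in the plane. As unit vectors (x east, y north, z up), v₁ plunges 49°→S70°W and v₂ plunges 56°→N65°W.
Cross product v₁ × v₂ gives the pole to the plane: n ∝ (-0.364, 0.129, 0.259).
True dip = arccos(n_z / |n|) = arccos(0.5574) = 56.1°.
The horizontal component of n points toward azimuth atan2(n_x, n_y) = 289°, the dip direction.

true dip 56°, dip direction 290°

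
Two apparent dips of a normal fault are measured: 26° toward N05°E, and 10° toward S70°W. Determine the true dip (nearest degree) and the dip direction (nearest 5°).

true dip 33°, dip direction 325°

Represent each trace as a vector plunging at its apparent dip toward its trend (east-north-up frame): v₁ = (0.078, 0.895, -0.438), v₂ = (-0.925, -0.337, -0.174).
Cross product v₁ × v₂ gives the pole to the plane: n ∝ (-0.303, 0.419, 0.802).
tan δ = √(n_x²+n_y²)/n_z = 0.517/0.802, so δ = 32.8°.
The horizontal component of n points toward azimuth atan2(n_x, n_y) = 324°, the dip direction.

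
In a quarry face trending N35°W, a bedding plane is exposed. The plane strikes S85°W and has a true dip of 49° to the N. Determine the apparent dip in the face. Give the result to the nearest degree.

45°

The strike is S85°W and the section trends N35°W; the acute angle between them is β = 60°.
tan(apparent dip) = tan 49° · sin 60° = 0.9962
apparent dip = arctan 0.9962 = 44.89°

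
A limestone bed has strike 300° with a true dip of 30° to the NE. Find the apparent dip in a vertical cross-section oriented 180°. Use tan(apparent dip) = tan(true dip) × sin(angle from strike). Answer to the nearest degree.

The section lies 60° from the strike.
tan(apparent dip) = tan 30° · sin 60° = 0.5000
apparent dip = arctan 0.5000 = 26.57°

27°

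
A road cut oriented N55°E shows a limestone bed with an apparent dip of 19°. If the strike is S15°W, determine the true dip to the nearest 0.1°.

The section is 40° from the strike.
tan δ = tan α / sin β = tan 19° / sin 40° = 0.3443 / 0.6428 = 0.5357
true dip = arctan 0.5357 = 28.18°

28.2°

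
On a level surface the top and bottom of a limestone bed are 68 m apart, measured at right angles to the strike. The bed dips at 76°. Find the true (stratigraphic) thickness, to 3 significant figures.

True thickness t = w · sin(dip) = 68 × sin 76°
t = 68 × 0.9703 = 65.980 m

66.0 m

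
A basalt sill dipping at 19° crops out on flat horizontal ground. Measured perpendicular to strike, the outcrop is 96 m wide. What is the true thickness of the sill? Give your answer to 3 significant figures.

True thickness t = w · sin(dip) = 96 × sin 19°
t = 96 × 0.3256 = 31.255 m

31.3 m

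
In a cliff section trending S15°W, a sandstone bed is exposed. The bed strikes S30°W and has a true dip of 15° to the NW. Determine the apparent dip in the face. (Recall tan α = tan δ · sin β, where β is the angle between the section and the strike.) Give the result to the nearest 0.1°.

4.0°

The section lies 15° from the strike.
tan(apparent dip) = tan 15° · sin 15° = 0.0694
apparent dip = arctan 0.0694 = 3.97°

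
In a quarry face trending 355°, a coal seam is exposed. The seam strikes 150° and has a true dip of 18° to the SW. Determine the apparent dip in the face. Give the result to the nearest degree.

8°

The strike is 150° and the section trends 355°; the acute angle between them is β = 25°.
tan(apparent dip) = tan 18° · sin 25° = 0.1373
apparent dip = arctan 0.1373 = 7.82°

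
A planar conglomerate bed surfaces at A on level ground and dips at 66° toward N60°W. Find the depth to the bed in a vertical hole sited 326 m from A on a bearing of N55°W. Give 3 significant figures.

The hole lies 5° from the dip direction, so the down-dip offset is 326 × cos 5° = 324.76 m.
Depth = down-dip offset × tan(dip) = 324.76 × tan 66° = 324.76 × 2.2460
Depth = 729.42 m

729 m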